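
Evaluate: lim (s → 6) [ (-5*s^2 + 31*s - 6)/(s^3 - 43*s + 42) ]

Direct substitution gives 0/0, so factor. Both numerator and denominator have (s - 6) as a factor.
After cancelling, the expression reduces to (1 - 5*s)/(s^2 + 6*s - 7).
Substituting s = 6 gives -29/65.

-29/65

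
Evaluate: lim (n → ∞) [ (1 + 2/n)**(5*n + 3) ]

e^(10)

Write it as [(1 + 2/n)^n]^(5) · (1 + 2/n)^(3). The bracketed term tends to e^(2) and the second factor to 1, so the limit is e^(10).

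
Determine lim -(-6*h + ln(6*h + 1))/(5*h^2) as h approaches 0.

Direct substitution gives 0/0.
Apply L'Hôpital: lim (-6 + 6/(6*h + 1))/(-10*h), still 0/0.
After 2 applications of L'Hôpital's rule the quotient is (-36/(6*h + 1)^2)/(-10); substituting h = 0 gives 18/5.

18/5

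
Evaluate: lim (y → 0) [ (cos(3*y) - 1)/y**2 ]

-9/2

Direct substitution gives 0/0.
Apply L'Hôpital: lim (-3*sin(3*y))/(2*y), still 0/0.
After 2 applications of L'Hôpital's rule the quotient is (-9*cos(3*y))/(2); substituting y = 0 gives -9/2.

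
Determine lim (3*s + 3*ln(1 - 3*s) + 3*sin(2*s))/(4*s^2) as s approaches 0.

Substitution gives 0/0 (the numerator vanishes to order 2).
Expand each term to order s^2: the coefficient of s^2 in 3·sin(2s) is 0 and in 3·ln(1 - 3s) is -27/2.
Lower-order terms cancel with the polynomial part, so the numerator is (-27/2)·s^2 + o(s^2), and the limit is (-27/2)/(4) = -27/8.

-27/8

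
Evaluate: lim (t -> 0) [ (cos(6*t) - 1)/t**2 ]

Direct substitution gives 0/0.
Apply L'Hôpital: lim (-6*sin(6*t))/(2*t), still 0/0.
After 2 applications of L'Hôpital's rule the quotient is (-36*cos(6*t))/(2); substituting t = 0 gives -18.

-18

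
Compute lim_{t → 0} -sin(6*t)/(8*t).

Substitution gives 0/0.
Write it as (6/(-8))·sin(6t)/(6t); since sin(u)/u → 1, the limit is -3/4.

-3/4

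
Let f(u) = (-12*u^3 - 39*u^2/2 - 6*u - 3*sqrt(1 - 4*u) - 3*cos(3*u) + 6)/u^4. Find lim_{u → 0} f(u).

Substitution gives 0/0; apply L'Hôpital's rule 4 times.
After differentiating numerator and denominator 4 times the quotient is (-243*cos(3*u) + 720/(1 - 4*u)^(7/2))/(24); at u = 0 this is 159/8.

159/8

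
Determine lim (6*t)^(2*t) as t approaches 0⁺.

Base → 0⁺ and exponent → 0⁺: a 0^0 form.
Take logs: 2t·ln(6t). This is 0·(−∞); rewriting as ln(6t)/(1/(2t)) and applying L'Hôpital gives 0.
Hence the limit is e^0 = 1.

1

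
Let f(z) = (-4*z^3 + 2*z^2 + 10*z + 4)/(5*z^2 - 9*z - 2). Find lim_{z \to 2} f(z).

Since z = 2 makes numerator and denominator zero, (z - 2) divides both.
Cancelling it gives (-4*z^2 - 6*z - 2)/(5*z + 1); now plug in z = 2 to get -30/11.

-30/11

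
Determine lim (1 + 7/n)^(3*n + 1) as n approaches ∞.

The base → 1 and the exponent → ∞: a 1^∞ form.
Take logarithms: (3n + 1)·ln(1 + 7/n). Since ln(1+u) ~ u for small u, this behaves like (3n)·(7/n) → 21.
So the limit is e^(21).

e^(21)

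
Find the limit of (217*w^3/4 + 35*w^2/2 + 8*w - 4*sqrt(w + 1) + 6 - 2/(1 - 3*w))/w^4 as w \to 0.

Substitution gives 0/0; apply L'Hôpital's rule 4 times.
After differentiating numerator and denominator 4 times the quotient is (3888/(3*w - 1)^5 + 15/(4*(w + 1)^(7/2)))/(24); at w = 0 this is -5179/32.

-5179/32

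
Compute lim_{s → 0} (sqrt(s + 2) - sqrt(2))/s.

Substitution gives 0/0. Multiply numerator and denominator by the conjugate √(2 + s) + √2.
The numerator becomes (2 + s) − 2 = s, so the expression simplifies to 1/(√(2 + s) + √2).
Letting s → 0 gives 1/(2√2) = √(2)/4.

√(2)/4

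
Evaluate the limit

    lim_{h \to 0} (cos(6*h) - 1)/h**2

-18

Direct substitution gives 0/0.
Apply L'Hôpital: lim (-6*sin(6*h))/(2*h), still 0/0.
After 2 applications of L'Hôpital's rule the quotient is (-36*cos(6*h))/(2); substituting h = 0 gives -18.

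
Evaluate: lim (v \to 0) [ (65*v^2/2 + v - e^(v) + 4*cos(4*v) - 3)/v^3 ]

Substitution gives 0/0; apply L'Hôpital's rule 3 times.
After differentiating numerator and denominator 3 times the quotient is (-e^(v) + 256*sin(4*v))/(6); at v = 0 this is -1/6.

-1/6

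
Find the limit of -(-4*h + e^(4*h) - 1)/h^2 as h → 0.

-8

Direct substitution gives 0/0.
Apply L'Hôpital: lim (4*e^(4*h) - 4)/(-2*h), still 0/0.
After 2 applications of L'Hôpital's rule the quotient is (16*e^(4*h))/(-2); substituting h = 0 gives -8.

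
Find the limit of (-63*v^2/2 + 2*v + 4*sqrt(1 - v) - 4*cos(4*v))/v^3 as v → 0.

Substitution gives 0/0; apply L'Hôpital's rule 3 times.
After differentiating numerator and denominator 3 times the quotient is (-256*sin(4*v) - 3/(2*(1 - v)^(5/2)))/(6); at v = 0 this is -1/4.

-1/4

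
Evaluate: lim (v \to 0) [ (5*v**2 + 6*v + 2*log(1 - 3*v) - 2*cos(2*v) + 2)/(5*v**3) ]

-18/5

Substitution gives 0/0 (the numerator vanishes to order 3).
Expand each term to order v^3: the coefficient of v^3 in 2·ln(1 - 3v) is -18 and in -2·cos(2v) is 0.
Lower-order terms cancel with the polynomial part, so the numerator is (-18)·v^3 + o(v^3), and the limit is (-18)/(5) = -18/5.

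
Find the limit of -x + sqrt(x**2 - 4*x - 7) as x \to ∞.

An ∞ − ∞ form. Rationalising with the conjugate, the difference becomes (-4x - 7) / (√(x^2 - 4*x - 7) + x).
For large x the denominator behaves like 2·x, so the quotient tends to -4/2 = -2.

-2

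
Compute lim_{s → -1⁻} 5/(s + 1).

As s → -1⁻, (s + 1) → 0⁻, so (s + 1)^1 → 0⁻ and 5/(s + 1)^1 → -∞.

-∞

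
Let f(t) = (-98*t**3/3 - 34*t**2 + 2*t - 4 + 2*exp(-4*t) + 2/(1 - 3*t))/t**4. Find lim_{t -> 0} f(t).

550/3

Substitution gives 0/0; apply L'Hôpital's rule 4 times.
After differentiating numerator and denominator 4 times the quotient is (512*e^(-4*t) - 3888/(3*t - 1)^5)/(24); at t = 0 this is 550/3.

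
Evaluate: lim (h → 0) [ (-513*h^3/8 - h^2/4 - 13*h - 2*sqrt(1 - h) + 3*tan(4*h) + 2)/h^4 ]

Substitution gives 0/0 (the numerator vanishes to order 4).
Expand each term to order h^4: the coefficient of h^4 in -2·√(1 - h) is 5/64 and in 3·tan(4h) is 0.
Lower-order terms cancel with the polynomial part, so the numerator is (5/64)·h^4 + o(h^4), and the limit is (5/64)/(1) = 5/64.

5/64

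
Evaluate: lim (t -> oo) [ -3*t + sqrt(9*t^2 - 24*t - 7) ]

-4

This has the form ∞ − ∞. Multiply and divide by the conjugate √(9*t^2 - 24*t - 7) + 3t.
That gives (-24t - 7) / (√(9*t^2 - 24*t - 7) + 3t).
Divide numerator and denominator by t: the limit is -24/(2·3) = -4.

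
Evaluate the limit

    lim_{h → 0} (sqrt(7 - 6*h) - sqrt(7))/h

A 0/0 form; rationalise with √(7 - 6h) + √7. This collapses the numerator to -6h, leaving -6/(√(7 - 6h) + √7) → -6/(2√7) = -3*√(7)/7.

-3*√(7)/7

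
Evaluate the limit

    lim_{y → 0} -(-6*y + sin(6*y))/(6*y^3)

6

Direct substitution gives 0/0.
Apply L'Hôpital: lim (6*cos(6*y) - 6)/(-18*y^2), still 0/0.
Apply L'Hôpital: lim (-36*sin(6*y))/(-36*y), still 0/0.
After 3 applications of L'Hôpital's rule the quotient is (-216*cos(6*y))/(-36); substituting y = 0 gives 6.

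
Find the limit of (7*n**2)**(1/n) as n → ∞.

Base → ∞ and exponent → 0: an ∞^0 form.
Take logs: (1/n)·ln(7·n^2) = (ln 7 + 2·ln n)/n → 0.
So the limit is e^0 = 1.

1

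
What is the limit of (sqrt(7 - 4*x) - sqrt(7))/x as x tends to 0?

-2*√(7)/7

A 0/0 form; rationalise with √(7 - 4x) + √7. This collapses the numerator to -4x, leaving -4/(√(7 - 4x) + √7) → -4/(2√7) = -2*√(7)/7.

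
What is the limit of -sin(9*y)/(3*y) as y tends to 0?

-3

Substitution gives 0/0.
Write it as (9/(-3))·sin(9y)/(9y); since sin(u)/u → 1, the limit is -3.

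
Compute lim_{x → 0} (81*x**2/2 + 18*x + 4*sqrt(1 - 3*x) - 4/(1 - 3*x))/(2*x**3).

-459/8

Substitution gives 0/0; apply L'Hôpital's rule 3 times.
After differentiating numerator and denominator 3 times the quotient is (-648/(3*x - 1)^4 - 81*(3*x - 1)^4/(2*(1 - 3*x)^(13/2)))/(12); at x = 0 this is -459/8.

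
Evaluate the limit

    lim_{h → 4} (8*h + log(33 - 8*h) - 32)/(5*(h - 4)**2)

Direct substitution gives 0/0.
Apply L'Hôpital: lim (8 - 8/(33 - 8*h))/(10*h - 40), still 0/0.
After 2 applications of L'Hôpital's rule the quotient is (-64/(33 - 8*h)^2)/(10); substituting h = 4 gives -32/5.

-32/5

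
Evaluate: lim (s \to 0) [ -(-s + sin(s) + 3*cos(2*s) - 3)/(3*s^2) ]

2

Substitution gives 0/0; apply L'Hôpital's rule 2 times.
After differentiating numerator and denominator 2 times the quotient is (-sin(s) - 12*cos(2*s))/(-6); at s = 0 this is 2.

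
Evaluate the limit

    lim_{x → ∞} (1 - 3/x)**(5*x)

e^(-15)

Write it as [(1 - 3/x)^x]^(5) · (1 - 3/x)^(0). The bracketed term tends to e^(-3) and the second factor to 1, so the limit is e^(-15).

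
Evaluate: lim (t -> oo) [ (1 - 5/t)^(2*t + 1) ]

e^(-10)

The base → 1 and the exponent → ∞: a 1^∞ form.
Take logarithms: (2t + 1)·ln(1 - 5/t). Since ln(1+u) ~ u for small u, this behaves like (2t)·(-5/t) → -10.
So the limit is e^(-10).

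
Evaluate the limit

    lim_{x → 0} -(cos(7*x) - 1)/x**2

Direct substitution gives 0/0.
Apply L'Hôpital: lim (-7*sin(7*x))/(-2*x), still 0/0.
After 2 applications of L'Hôpital's rule the quotient is (-49*cos(7*x))/(-2); substituting x = 0 gives 49/2.

49/2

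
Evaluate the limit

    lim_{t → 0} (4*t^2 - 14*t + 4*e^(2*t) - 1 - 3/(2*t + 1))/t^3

88/3

Substitution gives 0/0; apply L'Hôpital's rule 3 times.
After differentiating numerator and denominator 3 times the quotient is (32*e^(2*t) + 144/(2*t + 1)^4)/(6); at t = 0 this is 88/3.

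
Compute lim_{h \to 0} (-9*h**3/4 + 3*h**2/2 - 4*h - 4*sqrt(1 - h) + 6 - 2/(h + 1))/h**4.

-59/32

Substitution gives 0/0; apply L'Hôpital's rule 4 times.
After differentiating numerator and denominator 4 times the quotient is (-48/(h + 1)^5 + 15/(4*(1 - h)^(7/2)))/(24); at h = 0 this is -59/32.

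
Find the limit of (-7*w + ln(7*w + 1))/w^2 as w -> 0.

-49/2

Direct substitution gives 0/0.
Apply L'Hôpital: lim (-7 + 7/(7*w + 1))/(2*w), still 0/0.
After 2 applications of L'Hôpital's rule the quotient is (-49/(7*w + 1)^2)/(2); substituting w = 0 gives -49/2.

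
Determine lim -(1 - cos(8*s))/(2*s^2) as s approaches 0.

Substitution gives 0/0.
Use (1 − cos u)/u² → 1/2 with u = 8s: the limit is 8²/(2·(-2)) = -16.

-16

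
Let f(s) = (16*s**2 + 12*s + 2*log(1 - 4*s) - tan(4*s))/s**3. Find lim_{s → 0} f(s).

Substitution gives 0/0; apply L'Hôpital's rule 3 times.
After differentiating numerator and denominator 3 times the quotient is (-256*tan(4*s)^2/cos(4*s)^2 - 128/cos(4*s)^4 + 256/(4*s - 1)^3)/(6); at s = 0 this is -64.

-64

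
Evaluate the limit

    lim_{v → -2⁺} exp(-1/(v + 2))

0

As v → -2⁺, -1/(v + 2) → −∞, so e^(-1/(v + 2)) → 0.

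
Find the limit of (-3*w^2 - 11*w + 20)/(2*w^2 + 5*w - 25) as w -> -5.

Direct substitution gives 0/0, so factor. Both numerator and denominator have (w + 5) as a factor.
After cancelling, the expression reduces to (4 - 3*w)/(2*w - 5).
Substituting w = -5 gives -19/15.

-19/15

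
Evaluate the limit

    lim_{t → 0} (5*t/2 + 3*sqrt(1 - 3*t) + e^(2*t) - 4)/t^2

Substitution gives 0/0; apply L'Hôpital's rule 2 times.
After differentiating numerator and denominator 2 times the quotient is (4*e^(2*t) - 27/(4*(1 - 3*t)^(3/2)))/(2); at t = 0 this is -11/8.

-11/8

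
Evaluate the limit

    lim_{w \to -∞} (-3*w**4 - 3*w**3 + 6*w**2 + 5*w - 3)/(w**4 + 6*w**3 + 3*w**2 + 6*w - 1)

-3

Numerator and denominator both have degree 4.
Dividing every term by w^4, all lower-order terms vanish and the limit is the ratio of leading coefficients, -3/(1) = -3.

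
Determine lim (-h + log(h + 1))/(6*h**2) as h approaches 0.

Direct substitution gives 0/0.
Apply L'Hôpital: lim (-1 + 1/(h + 1))/(12*h), still 0/0.
After 2 applications of L'Hôpital's rule the quotient is (-1/(h + 1)^2)/(12); substituting h = 0 gives -1/12.

-1/12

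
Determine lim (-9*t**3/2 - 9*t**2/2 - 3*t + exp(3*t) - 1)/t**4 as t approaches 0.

27/8

Direct substitution gives 0/0.
Apply L'Hôpital: lim (-27*t^2/2 - 9*t + 3*e^(3*t) - 3)/(4*t^3), still 0/0.
Apply L'Hôpital: lim (-27*t + 9*e^(3*t) - 9)/(12*t^2), still 0/0.
Apply L'Hôpital: lim (27*e^(3*t) - 27)/(24*t), still 0/0.
After 4 applications of L'Hôpital's rule the quotient is (81*e^(3*t))/(24); substituting t = 0 gives 27/8.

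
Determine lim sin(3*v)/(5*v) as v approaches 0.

3/5

Substitution gives 0/0.
Write it as (3/5)·sin(3v)/(3v); since sin(u)/u → 1, the limit is 3/5.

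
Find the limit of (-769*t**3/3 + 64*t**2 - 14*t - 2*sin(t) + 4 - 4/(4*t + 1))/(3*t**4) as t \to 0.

-1024/3

Substitution gives 0/0 (the numerator vanishes to order 4).
Expand each term to order t^4: the coefficient of t^4 in -4·1/(1 + 4t) is -1024 and in -2·sin(t) is 0.
Lower-order terms cancel with the polynomial part, so the numerator is (-1024)·t^4 + o(t^4), and the limit is (-1024)/(3) = -1024/3.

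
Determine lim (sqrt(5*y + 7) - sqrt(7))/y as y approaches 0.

A 0/0 form; rationalise with √(7 + 5y) + √7. This collapses the numerator to 5y, leaving 5/(√(7 + 5y) + √7) → 5/(2√7) = 5*√(7)/14.

5*√(7)/14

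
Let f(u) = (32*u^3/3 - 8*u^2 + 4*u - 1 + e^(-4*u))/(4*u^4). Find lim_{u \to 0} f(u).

8/3

Direct substitution gives 0/0.
Apply L'Hôpital: lim (32*u^2 - 16*u + 4 - 4*e^(-4*u))/(16*u^3), still 0/0.
Apply L'Hôpital: lim (64*u - 16 + 16*e^(-4*u))/(48*u^2), still 0/0.
Apply L'Hôpital: lim (64 - 64*e^(-4*u))/(96*u), still 0/0.
After 4 applications of L'Hôpital's rule the quotient is (256*e^(-4*u))/(96); substituting u = 0 gives 8/3.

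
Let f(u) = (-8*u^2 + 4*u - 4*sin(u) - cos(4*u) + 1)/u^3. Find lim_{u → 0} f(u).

Substitution gives 0/0; apply L'Hôpital's rule 3 times.
After differentiating numerator and denominator 3 times the quotient is (-64*sin(4*u) + 4*cos(u))/(6); at u = 0 this is 2/3.

2/3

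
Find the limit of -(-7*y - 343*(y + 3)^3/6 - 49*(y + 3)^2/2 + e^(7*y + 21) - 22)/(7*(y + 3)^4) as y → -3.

Direct substitution gives 0/0.
Apply L'Hôpital: lim (-49*y - 343*(y + 3)^2/2 + 7*e^(7*y + 21) - 154)/(-28*(y + 3)^3), still 0/0.
Apply L'Hôpital: lim (-343*y + 49*e^(7*y + 21) - 1078)/(-84*(y + 3)^2), still 0/0.
Apply L'Hôpital: lim (343*e^(7*y + 21) - 343)/(-168*y - 504), still 0/0.
After 4 applications of L'Hôpital's rule the quotient is (2401*e^(7*y + 21))/(-168); substituting y = -3 gives -343/24.

-343/24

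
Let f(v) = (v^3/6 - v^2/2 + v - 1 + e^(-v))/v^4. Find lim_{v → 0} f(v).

Direct substitution gives 0/0.
Apply L'Hôpital: lim (v^2/2 - v + 1 - e^(-v))/(4*v^3), still 0/0.
Apply L'Hôpital: lim (v - 1 + e^(-v))/(12*v^2), still 0/0.
Apply L'Hôpital: lim (1 - e^(-v))/(24*v), still 0/0.
After 4 applications of L'Hôpital's rule the quotient is (e^(-v))/(24); substituting v = 0 gives 1/24.

1/24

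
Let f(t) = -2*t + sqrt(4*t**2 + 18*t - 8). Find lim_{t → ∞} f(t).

An ∞ − ∞ form. Rationalising with the conjugate, the difference becomes (18t - 8) / (√(4*t^2 + 18*t - 8) + 2t).
For large t the denominator behaves like 2·2t, so the quotient tends to 18/4 = 9/2.

9/2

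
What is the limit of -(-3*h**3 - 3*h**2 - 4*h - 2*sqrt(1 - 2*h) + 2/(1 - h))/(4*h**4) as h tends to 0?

-13/16

Substitution gives 0/0 (the numerator vanishes to order 4).
Expand each term to order h^4: the coefficient of h^4 in -2·√(1 - 2h) is 5/4 and in 2·1/(1 - h) is 2.
Lower-order terms cancel with the polynomial part, so the numerator is (13/4)·h^4 + o(h^4), and the limit is (13/4)/(-4) = -13/16.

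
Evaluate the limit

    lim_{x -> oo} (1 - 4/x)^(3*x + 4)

e^(-12)

The base → 1 and the exponent → ∞: a 1^∞ form.
Take logarithms: (3x + 4)·ln(1 - 4/x). Since ln(1+u) ~ u for small u, this behaves like (3x)·(-4/x) → -12.
So the limit is e^(-12).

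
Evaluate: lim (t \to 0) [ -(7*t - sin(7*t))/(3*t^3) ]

Direct substitution gives 0/0.
Apply L'Hôpital: lim (7 - 7*cos(7*t))/(-9*t^2), still 0/0.
Apply L'Hôpital: lim (49*sin(7*t))/(-18*t), still 0/0.
After 3 applications of L'Hôpital's rule the quotient is (343*cos(7*t))/(-18); substituting t = 0 gives -343/18.

-343/18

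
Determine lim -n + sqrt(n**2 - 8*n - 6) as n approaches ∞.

This has the form ∞ − ∞. Multiply and divide by the conjugate √(n^2 - 8*n - 6) + n.
That gives (-8n - 6) / (√(n^2 - 8*n - 6) + n).
Divide numerator and denominator by n: the limit is -8/(2·1) = -4.

-4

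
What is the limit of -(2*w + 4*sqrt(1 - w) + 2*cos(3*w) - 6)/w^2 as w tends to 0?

Substitution gives 0/0; apply L'Hôpital's rule 2 times.
After differentiating numerator and denominator 2 times the quotient is (-18*cos(3*w) - 1/(1 - w)^(3/2))/(-2); at w = 0 this is 19/2.

19/2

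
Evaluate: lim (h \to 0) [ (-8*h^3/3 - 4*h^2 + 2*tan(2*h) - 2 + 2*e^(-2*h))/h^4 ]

Substitution gives 0/0 (the numerator vanishes to order 4).
Expand each term to order h^4: the coefficient of h^4 in 2·tan(2h) is 0 and in 2·e^(-2h) is 4/3.
Lower-order terms cancel with the polynomial part, so the numerator is (4/3)·h^4 + o(h^4), and the limit is (4/3)/(1) = 4/3.

4/3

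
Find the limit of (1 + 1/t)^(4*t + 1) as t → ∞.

e^(4)

The base → 1 and the exponent → ∞: a 1^∞ form.
Take logarithms: (4t + 1)·ln(1 + 1/t). Since ln(1+u) ~ u for small u, this behaves like (4t)·(1/t) → 4.
So the limit is e^(4).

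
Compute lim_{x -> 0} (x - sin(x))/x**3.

1/6

Direct substitution gives 0/0.
Apply L'Hôpital: lim (1 - cos(x))/(3*x^2), still 0/0.
Apply L'Hôpital: lim (sin(x))/(6*x), still 0/0.
After 3 applications of L'Hôpital's rule the quotient is (cos(x))/(6); substituting x = 0 gives 1/6.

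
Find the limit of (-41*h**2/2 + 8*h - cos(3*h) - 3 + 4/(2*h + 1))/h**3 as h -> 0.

-32

Substitution gives 0/0 (the numerator vanishes to order 3).
Expand each term to order h^3: the coefficient of h^3 in −cos(3h) is 0 and in 4·1/(1 + 2h) is -32.
Lower-order terms cancel with the polynomial part, so the numerator is (-32)·h^3 + o(h^3), and the limit is (-32)/(1) = -32.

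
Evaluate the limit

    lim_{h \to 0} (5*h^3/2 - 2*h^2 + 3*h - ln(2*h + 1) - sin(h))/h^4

Substitution gives 0/0 (the numerator vanishes to order 4).
Expand each term to order h^4: the coefficient of h^4 in −ln(1 + 2h) is 4 and in −sin(h) is 0.
Lower-order terms cancel with the polynomial part, so the numerator is (4)·h^4 + o(h^4), and the limit is (4)/(1) = 4.

4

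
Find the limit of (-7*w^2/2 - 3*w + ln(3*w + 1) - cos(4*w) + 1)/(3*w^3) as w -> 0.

Substitution gives 0/0; apply L'Hôpital's rule 3 times.
After differentiating numerator and denominator 3 times the quotient is (-64*sin(4*w) + 54/(3*w + 1)^3)/(18); at w = 0 this is 3.

3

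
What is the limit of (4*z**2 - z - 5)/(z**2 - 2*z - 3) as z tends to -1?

9/4

Since z = -1 makes numerator and denominator zero, (z + 1) divides both.
Cancelling it gives (4*z - 5)/(z - 3); now plug in z = -1 to get 9/4.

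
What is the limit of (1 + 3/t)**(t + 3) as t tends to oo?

e^(3)

Write it as [(1 + 3/t)^t]^(1) · (1 + 3/t)^(3). The bracketed term tends to e^(3) and the second factor to 1, so the limit is e^(3).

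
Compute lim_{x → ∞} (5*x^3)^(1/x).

1

Base → ∞ and exponent → 0: an ∞^0 form.
Take logs: (1/x)·ln(5·x^3) = (ln 5 + 3·ln x)/x → 0.
So the limit is e^0 = 1.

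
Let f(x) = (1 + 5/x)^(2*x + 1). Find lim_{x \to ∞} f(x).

Write it as [(1 + 5/x)^x]^(2) · (1 + 5/x)^(1). The bracketed term tends to e^(5) and the second factor to 1, so the limit is e^(10).

e^(10)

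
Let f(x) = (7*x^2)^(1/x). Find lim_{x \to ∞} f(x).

1

Base → ∞ and exponent → 0: an ∞^0 form.
Take logs: (1/x)·ln(7·x^2) = (ln 7 + 2·ln x)/x → 0.
So the limit is e^0 = 1.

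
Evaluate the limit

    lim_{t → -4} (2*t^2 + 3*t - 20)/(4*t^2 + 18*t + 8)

At t = -4 both the top and bottom vanish — a removable singularity. Factoring out (t + 4) from each leaves (2*t - 5)/(4*t + 2), which at t = -4 equals 13/14.

13/14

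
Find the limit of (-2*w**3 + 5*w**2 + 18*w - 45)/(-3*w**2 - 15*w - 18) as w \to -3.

-22

Since w = -3 makes numerator and denominator zero, (w + 3) divides both.
Cancelling it gives (-2*w^2 + 11*w - 15)/(-3*w - 6); now plug in w = -3 to get -22.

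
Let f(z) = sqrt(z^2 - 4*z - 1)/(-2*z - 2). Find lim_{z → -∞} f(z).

For large |z|, √(z^2 - 4*z - 1) ≈ √1·|z| and the denominator ≈ -2z.
Since z → −∞, |z| = −z, giving −√1/(-2) = 1/2.

1/2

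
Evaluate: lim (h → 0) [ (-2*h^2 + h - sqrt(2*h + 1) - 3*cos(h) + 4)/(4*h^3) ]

Substitution gives 0/0; apply L'Hôpital's rule 3 times.
After differentiating numerator and denominator 3 times the quotient is (-3*sin(h) - 3/(2*h + 1)^(5/2))/(24); at h = 0 this is -1/8.

-1/8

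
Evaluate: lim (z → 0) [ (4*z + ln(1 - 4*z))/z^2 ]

Direct substitution gives 0/0.
Apply L'Hôpital: lim (4 - 4/(1 - 4*z))/(2*z), still 0/0.
After 2 applications of L'Hôpital's rule the quotient is (-16/(1 - 4*z)^2)/(2); substituting z = 0 gives -8.

-8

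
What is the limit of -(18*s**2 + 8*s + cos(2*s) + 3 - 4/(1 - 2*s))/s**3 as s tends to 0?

32

Substitution gives 0/0 (the numerator vanishes to order 3).
Expand each term to order s^3: the coefficient of s^3 in -4·1/(1 - 2s) is -32 and in cos(2s) is 0.
Lower-order terms cancel with the polynomial part, so the numerator is (-32)·s^3 + o(s^3), and the limit is (-32)/(-1) = 32.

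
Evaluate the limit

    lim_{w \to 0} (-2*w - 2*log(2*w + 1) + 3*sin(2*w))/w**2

4

Substitution gives 0/0; apply L'Hôpital's rule 2 times.
After differentiating numerator and denominator 2 times the quotient is (-12*sin(2*w) + 8/(2*w + 1)^2)/(2); at w = 0 this is 4.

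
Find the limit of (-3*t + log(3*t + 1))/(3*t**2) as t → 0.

-3/2

Direct substitution gives 0/0.
Apply L'Hôpital: lim (-3 + 3/(3*t + 1))/(6*t), still 0/0.
After 2 applications of L'Hôpital's rule the quotient is (-9/(3*t + 1)^2)/(6); substituting t = 0 gives -3/2.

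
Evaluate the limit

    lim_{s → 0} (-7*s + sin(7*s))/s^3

-343/6

Direct substitution gives 0/0.
Apply L'Hôpital: lim (7*cos(7*s) - 7)/(3*s^2), still 0/0.
Apply L'Hôpital: lim (-49*sin(7*s))/(6*s), still 0/0.
After 3 applications of L'Hôpital's rule the quotient is (-343*cos(7*s))/(6); substituting s = 0 gives -343/6.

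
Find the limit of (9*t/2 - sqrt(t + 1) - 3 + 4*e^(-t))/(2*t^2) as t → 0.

Substitution gives 0/0 (the numerator vanishes to order 2).
Expand each term to order t^2: the coefficient of t^2 in 4·e^(-t) is 2 and in −√(1 + t) is 1/8.
Lower-order terms cancel with the polynomial part, so the numerator is (17/8)·t^2 + o(t^2), and the limit is (17/8)/(2) = 17/16.

17/16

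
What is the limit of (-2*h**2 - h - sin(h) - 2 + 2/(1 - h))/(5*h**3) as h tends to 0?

Substitution gives 0/0; apply L'Hôpital's rule 3 times.
After differentiating numerator and denominator 3 times the quotient is (cos(h) + 12/(h - 1)^4)/(30); at h = 0 this is 13/30.

13/30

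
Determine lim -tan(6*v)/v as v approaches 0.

Substitution gives 0/0.
Since tan(u)/u → 1 as u → 0, tan(6v)/(6v) → 1 and the limit is 6/(-1) = -6.

-6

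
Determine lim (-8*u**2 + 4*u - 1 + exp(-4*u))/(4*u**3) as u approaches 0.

-8/3

Direct substitution gives 0/0.
Apply L'Hôpital: lim (-16*u + 4 - 4*e^(-4*u))/(12*u^2), still 0/0.
Apply L'Hôpital: lim (-16 + 16*e^(-4*u))/(24*u), still 0/0.
After 3 applications of L'Hôpital's rule the quotient is (-64*e^(-4*u))/(24); substituting u = 0 gives -8/3.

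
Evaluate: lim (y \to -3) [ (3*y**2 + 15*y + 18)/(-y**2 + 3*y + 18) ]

At y = -3 both the top and bottom vanish — a removable singularity. Factoring out (y + 3) from each leaves (3*y + 6)/(6 - y), which at y = -3 equals -1/3.

-1/3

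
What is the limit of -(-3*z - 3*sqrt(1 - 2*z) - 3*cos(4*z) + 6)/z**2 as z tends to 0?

Substitution gives 0/0; apply L'Hôpital's rule 2 times.
After differentiating numerator and denominator 2 times the quotient is (48*cos(4*z) + 3/(1 - 2*z)^(3/2))/(-2); at z = 0 this is -51/2.

-51/2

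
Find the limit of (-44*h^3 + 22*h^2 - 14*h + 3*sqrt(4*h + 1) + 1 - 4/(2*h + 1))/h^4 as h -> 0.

Substitution gives 0/0; apply L'Hôpital's rule 4 times.
After differentiating numerator and denominator 4 times the quotient is (-720/(4*h + 1)^(7/2) - 1536/(2*h + 1)^5)/(24); at h = 0 this is -94.

-94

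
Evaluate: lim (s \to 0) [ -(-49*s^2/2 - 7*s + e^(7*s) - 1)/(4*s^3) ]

Direct substitution gives 0/0.
Apply L'Hôpital: lim (-49*s + 7*e^(7*s) - 7)/(-12*s^2), still 0/0.
Apply L'Hôpital: lim (49*e^(7*s) - 49)/(-24*s), still 0/0.
After 3 applications of L'Hôpital's rule the quotient is (343*e^(7*s))/(-24); substituting s = 0 gives -343/24.

-343/24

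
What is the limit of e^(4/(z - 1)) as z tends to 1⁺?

As z → 1⁺, 4/(z - 1) → +∞, so e^(4/(z - 1)) → ∞.

∞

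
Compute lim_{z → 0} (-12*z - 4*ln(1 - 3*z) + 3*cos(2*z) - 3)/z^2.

Substitution gives 0/0; apply L'Hôpital's rule 2 times.
After differentiating numerator and denominator 2 times the quotient is (-12*cos(2*z) + 36/(3*z - 1)^2)/(2); at z = 0 this is 12.

12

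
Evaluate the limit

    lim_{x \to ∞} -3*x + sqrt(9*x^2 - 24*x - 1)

-4

An ∞ − ∞ form. Rationalising with the conjugate, the difference becomes (-24x - 1) / (√(9*x^2 - 24*x - 1) + 3x).
For large x the denominator behaves like 2·3x, so the quotient tends to -24/6 = -4.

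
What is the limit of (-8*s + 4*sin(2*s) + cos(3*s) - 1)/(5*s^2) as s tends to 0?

Substitution gives 0/0; apply L'Hôpital's rule 2 times.
After differentiating numerator and denominator 2 times the quotient is (-16*sin(2*s) - 9*cos(3*s))/(10); at s = 0 this is -9/10.

-9/10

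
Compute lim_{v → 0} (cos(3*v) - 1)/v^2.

-9/2

Direct substitution gives 0/0.
Apply L'Hôpital: lim (-3*sin(3*v))/(2*v), still 0/0.
After 2 applications of L'Hôpital's rule the quotient is (-9*cos(3*v))/(2); substituting v = 0 gives -9/2.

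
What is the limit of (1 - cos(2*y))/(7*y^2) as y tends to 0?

Substitution gives 0/0.
Use (1 − cos u)/u² → 1/2 with u = 2y: the limit is 2²/(2·7) = 2/7.

2/7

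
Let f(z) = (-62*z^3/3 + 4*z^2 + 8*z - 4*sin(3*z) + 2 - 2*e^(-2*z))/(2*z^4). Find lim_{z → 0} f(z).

Substitution gives 0/0; apply L'Hôpital's rule 4 times.
After differentiating numerator and denominator 4 times the quotient is (-324*sin(3*z) - 32*e^(-2*z))/(48); at z = 0 this is -2/3.

-2/3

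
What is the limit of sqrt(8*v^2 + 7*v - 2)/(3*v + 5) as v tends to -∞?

-2*√(2)/3

For large |v|, √(8*v^2 + 7*v - 2) ≈ √8·|v| and the denominator ≈ 3v.
Since v → −∞, |v| = −v, giving −√8/(3) = -2*√(2)/3.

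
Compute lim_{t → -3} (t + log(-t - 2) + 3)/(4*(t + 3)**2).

Direct substitution gives 0/0.
Apply L'Hôpital: lim (1 - 1/(-t - 2))/(8*t + 24), still 0/0.
After 2 applications of L'Hôpital's rule the quotient is (-1/(-t - 2)^2)/(8); substituting t = -3 gives -1/8.

-1/8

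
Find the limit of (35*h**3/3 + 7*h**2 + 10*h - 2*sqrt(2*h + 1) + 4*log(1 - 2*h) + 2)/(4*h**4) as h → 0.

-59/16

Substitution gives 0/0 (the numerator vanishes to order 4).
Expand each term to order h^4: the coefficient of h^4 in 4·ln(1 - 2h) is -16 and in -2·√(1 + 2h) is 5/4.
Lower-order terms cancel with the polynomial part, so the numerator is (-59/4)·h^4 + o(h^4), and the limit is (-59/4)/(4) = -59/16.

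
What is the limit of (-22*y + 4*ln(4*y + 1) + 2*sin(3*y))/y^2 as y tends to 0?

Substitution gives 0/0; apply L'Hôpital's rule 2 times.
After differentiating numerator and denominator 2 times the quotient is (-18*sin(3*y) - 64/(4*y + 1)^2)/(2); at y = 0 this is -32.

-32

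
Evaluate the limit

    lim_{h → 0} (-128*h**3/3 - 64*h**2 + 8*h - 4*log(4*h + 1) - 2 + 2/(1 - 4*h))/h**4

768

Substitution gives 0/0; apply L'Hôpital's rule 4 times.
After differentiating numerator and denominator 4 times the quotient is (6144/(4*h + 1)^4 - 12288/(4*h - 1)^5)/(24); at h = 0 this is 768.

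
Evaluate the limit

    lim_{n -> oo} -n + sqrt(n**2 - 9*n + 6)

An ∞ − ∞ form. Rationalising with the conjugate, the difference becomes (-9n + 6) / (√(n^2 - 9*n + 6) + n).
For large n the denominator behaves like 2·n, so the quotient tends to -9/2 = -9/2.

-9/2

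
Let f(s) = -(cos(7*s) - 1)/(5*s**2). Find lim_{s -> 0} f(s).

Direct substitution gives 0/0.
Apply L'Hôpital: lim (-7*sin(7*s))/(-10*s), still 0/0.
After 2 applications of L'Hôpital's rule the quotient is (-49*cos(7*s))/(-10); substituting s = 0 gives 49/10.

49/10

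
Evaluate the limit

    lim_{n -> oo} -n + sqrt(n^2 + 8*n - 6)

An ∞ − ∞ form. Rationalising with the conjugate, the difference becomes (8n - 6) / (√(n^2 + 8*n - 6) + n).
For large n the denominator behaves like 2·n, so the quotient tends to 8/2 = 4.

4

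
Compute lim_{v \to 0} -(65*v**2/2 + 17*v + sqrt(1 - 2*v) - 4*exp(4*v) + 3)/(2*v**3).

Substitution gives 0/0; apply L'Hôpital's rule 3 times.
After differentiating numerator and denominator 3 times the quotient is (-256*e^(4*v) - 3/(1 - 2*v)^(5/2))/(-12); at v = 0 this is 259/12.

259/12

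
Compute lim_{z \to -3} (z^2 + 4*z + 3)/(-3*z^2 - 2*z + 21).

-1/8

Since z = -3 makes numerator and denominator zero, (z + 3) divides both.
Cancelling it gives (z + 1)/(7 - 3*z); now plug in z = -3 to get -1/8.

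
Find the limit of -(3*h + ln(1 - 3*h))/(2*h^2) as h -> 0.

9/4

Direct substitution gives 0/0.
Apply L'Hôpital: lim (3 - 3/(1 - 3*h))/(-4*h), still 0/0.
After 2 applications of L'Hôpital's rule the quotient is (-9/(1 - 3*h)^2)/(-4); substituting h = 0 gives 9/4.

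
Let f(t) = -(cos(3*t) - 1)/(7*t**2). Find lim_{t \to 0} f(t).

9/14

Direct substitution gives 0/0.
Apply L'Hôpital: lim (-3*sin(3*t))/(-14*t), still 0/0.
After 2 applications of L'Hôpital's rule the quotient is (-9*cos(3*t))/(-14); substituting t = 0 gives 9/14.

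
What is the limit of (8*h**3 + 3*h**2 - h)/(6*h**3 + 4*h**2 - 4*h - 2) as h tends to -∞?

Numerator and denominator both have degree 3.
Dividing every term by h^3, all lower-order terms vanish and the limit is the ratio of leading coefficients, 8/(6) = 4/3.

4/3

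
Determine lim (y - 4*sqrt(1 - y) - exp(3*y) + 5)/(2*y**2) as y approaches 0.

-2

Substitution gives 0/0; apply L'Hôpital's rule 2 times.
After differentiating numerator and denominator 2 times the quotient is (-9*e^(3*y) + (1 - y)^(-3/2))/(4); at y = 0 this is -2.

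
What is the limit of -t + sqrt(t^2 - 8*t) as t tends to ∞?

This has the form ∞ − ∞. Multiply and divide by the conjugate √(t^2 - 8*t) + t.
That gives (-8t) / (√(t^2 - 8*t) + t).
Divide numerator and denominator by t: the limit is -8/(2·1) = -4.

-4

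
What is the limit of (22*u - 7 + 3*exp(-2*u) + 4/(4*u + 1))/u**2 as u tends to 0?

Substitution gives 0/0 (the numerator vanishes to order 2).
Expand each term to order u^2: the coefficient of u^2 in 4·1/(1 + 4u) is 64 and in 3·e^(-2u) is 6.
Lower-order terms cancel with the polynomial part, so the numerator is (70)·u^2 + o(u^2), and the limit is (70)/(1) = 70.

70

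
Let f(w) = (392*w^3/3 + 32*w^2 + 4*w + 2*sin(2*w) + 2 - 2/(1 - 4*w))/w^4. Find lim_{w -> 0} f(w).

-512

Substitution gives 0/0; apply L'Hôpital's rule 4 times.
After differentiating numerator and denominator 4 times the quotient is (32*sin(2*w) + 12288/(4*w - 1)^5)/(24); at w = 0 this is -512.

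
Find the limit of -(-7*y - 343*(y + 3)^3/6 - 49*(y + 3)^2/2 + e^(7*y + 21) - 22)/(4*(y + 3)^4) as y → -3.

-2401/96

Direct substitution gives 0/0.
Apply L'Hôpital: lim (-49*y - 343*(y + 3)^2/2 + 7*e^(7*y + 21) - 154)/(-16*(y + 3)^3), still 0/0.
Apply L'Hôpital: lim (-343*y + 49*e^(7*y + 21) - 1078)/(-48*(y + 3)^2), still 0/0.
Apply L'Hôpital: lim (343*e^(7*y + 21) - 343)/(-96*y - 288), still 0/0.
After 4 applications of L'Hôpital's rule the quotient is (2401*e^(7*y + 21))/(-96); substituting y = -3 gives -2401/96.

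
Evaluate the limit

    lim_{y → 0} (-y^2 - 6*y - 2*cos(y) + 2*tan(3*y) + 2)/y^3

Substitution gives 0/0; apply L'Hôpital's rule 3 times.
After differentiating numerator and denominator 3 times the quotient is (-2*sin(y) + 324*tan(3*y)^4 + 432*tan(3*y)^2 + 108)/(6); at y = 0 this is 18.

18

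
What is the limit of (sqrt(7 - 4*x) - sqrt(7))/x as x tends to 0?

-2*√(7)/7

A 0/0 form; rationalise with √(7 - 4x) + √7. This collapses the numerator to -4x, leaving -4/(√(7 - 4x) + √7) → -4/(2√7) = -2*√(7)/7.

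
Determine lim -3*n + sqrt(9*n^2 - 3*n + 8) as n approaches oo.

-1/2

An ∞ − ∞ form. Rationalising with the conjugate, the difference becomes (-3n + 8) / (√(9*n^2 - 3*n + 8) + 3n).
For large n the denominator behaves like 2·3n, so the quotient tends to -3/6 = -1/2.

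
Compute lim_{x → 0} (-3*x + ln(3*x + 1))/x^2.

Direct substitution gives 0/0.
Apply L'Hôpital: lim (-3 + 3/(3*x + 1))/(2*x), still 0/0.
After 2 applications of L'Hôpital's rule the quotient is (-9/(3*x + 1)^2)/(2); substituting x = 0 gives -9/2.

-9/2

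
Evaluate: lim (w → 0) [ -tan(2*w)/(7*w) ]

-2/7

Substitution gives 0/0.
Since tan(u)/u → 1 as u → 0, tan(2w)/(2w) → 1 and the limit is 2/(-7) = -2/7.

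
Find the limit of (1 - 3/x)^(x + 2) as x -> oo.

Write it as [(1 - 3/x)^x]^(1) · (1 - 3/x)^(2). The bracketed term tends to e^(-3) and the second factor to 1, so the limit is e^(-3).

e^(-3)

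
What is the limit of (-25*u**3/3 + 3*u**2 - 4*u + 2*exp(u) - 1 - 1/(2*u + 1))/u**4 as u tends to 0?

Substitution gives 0/0; apply L'Hôpital's rule 4 times.
After differentiating numerator and denominator 4 times the quotient is (2*e^(u) - 384/(2*u + 1)^5)/(24); at u = 0 this is -191/12.

-191/12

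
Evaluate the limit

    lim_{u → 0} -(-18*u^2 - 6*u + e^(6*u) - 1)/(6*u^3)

Direct substitution gives 0/0.
Apply L'Hôpital: lim (-36*u + 6*e^(6*u) - 6)/(-18*u^2), still 0/0.
Apply L'Hôpital: lim (36*e^(6*u) - 36)/(-36*u), still 0/0.
After 3 applications of L'Hôpital's rule the quotient is (216*e^(6*u))/(-36); substituting u = 0 gives -6.

-6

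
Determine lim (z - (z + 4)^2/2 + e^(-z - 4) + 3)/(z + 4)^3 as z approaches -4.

-1/6

Direct substitution gives 0/0.
Apply L'Hôpital: lim (-z - e^(-z - 4) - 3)/(3*(z + 4)^2), still 0/0.
Apply L'Hôpital: lim (e^(-z - 4) - 1)/(6*z + 24), still 0/0.
After 3 applications of L'Hôpital's rule the quotient is (-e^(-z - 4))/(6); substituting z = -4 gives -1/6.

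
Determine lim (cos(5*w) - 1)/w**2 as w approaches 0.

-25/2

Direct substitution gives 0/0.
Apply L'Hôpital: lim (-5*sin(5*w))/(2*w), still 0/0.
After 2 applications of L'Hôpital's rule the quotient is (-25*cos(5*w))/(2); substituting w = 0 gives -25/2.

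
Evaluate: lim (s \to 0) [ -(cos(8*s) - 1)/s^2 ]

Direct substitution gives 0/0.
Apply L'Hôpital: lim (-8*sin(8*s))/(-2*s), still 0/0.
After 2 applications of L'Hôpital's rule the quotient is (-64*cos(8*s))/(-2); substituting s = 0 gives 32.

32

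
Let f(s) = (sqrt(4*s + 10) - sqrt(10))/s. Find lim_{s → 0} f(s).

√(10)/5

A 0/0 form; rationalise with √(10 + 4s) + √10. This collapses the numerator to 4s, leaving 4/(√(10 + 4s) + √10) → 4/(2√10) = √(10)/5.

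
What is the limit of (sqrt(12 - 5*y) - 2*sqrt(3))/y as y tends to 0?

-5*√(3)/12

A 0/0 form; rationalise with √(12 - 5y) + √12. This collapses the numerator to -5y, leaving -5/(√(12 - 5y) + √12) → -5/(2√12) = -5*√(3)/12.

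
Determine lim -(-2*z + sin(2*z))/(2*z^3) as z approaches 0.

2/3

Direct substitution gives 0/0.
Apply L'Hôpital: lim (2*cos(2*z) - 2)/(-6*z^2), still 0/0.
Apply L'Hôpital: lim (-4*sin(2*z))/(-12*z), still 0/0.
After 3 applications of L'Hôpital's rule the quotient is (-8*cos(2*z))/(-12); substituting z = 0 gives 2/3.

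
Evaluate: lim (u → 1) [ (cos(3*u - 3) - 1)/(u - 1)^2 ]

Direct substitution gives 0/0.
Apply L'Hôpital: lim (-3*sin(3*u - 3))/(2*u - 2), still 0/0.
After 2 applications of L'Hôpital's rule the quotient is (-9*cos(3*u - 3))/(2); substituting u = 1 gives -9/2.

-9/2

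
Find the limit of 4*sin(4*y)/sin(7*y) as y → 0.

16/7

Substitution gives 0/0.
Divide numerator and denominator by y: sin(4y)/y → 4 and sin(7y)/y → 7, so the limit is 4·4/7 = 16/7.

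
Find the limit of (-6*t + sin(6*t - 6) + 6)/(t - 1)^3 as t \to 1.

Direct substitution gives 0/0.
Apply L'Hôpital: lim (6*cos(6*t - 6) - 6)/(3*(t - 1)^2), still 0/0.
Apply L'Hôpital: lim (-36*sin(6*t - 6))/(6*t - 6), still 0/0.
After 3 applications of L'Hôpital's rule the quotient is (-216*cos(6*t - 6))/(6); substituting t = 1 gives -36.

-36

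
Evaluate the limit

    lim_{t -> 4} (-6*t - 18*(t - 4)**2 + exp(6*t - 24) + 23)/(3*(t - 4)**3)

Direct substitution gives 0/0.
Apply L'Hôpital: lim (-36*t + 6*e^(6*t - 24) + 138)/(9*(t - 4)^2), still 0/0.
Apply L'Hôpital: lim (36*e^(6*t - 24) - 36)/(18*t - 72), still 0/0.
After 3 applications of L'Hôpital's rule the quotient is (216*e^(6*t - 24))/(18); substituting t = 4 gives 12.

12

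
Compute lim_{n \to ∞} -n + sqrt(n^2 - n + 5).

This has the form ∞ − ∞. Multiply and divide by the conjugate √(n^2 - n + 5) + n.
That gives (-n + 5) / (√(n^2 - n + 5) + n).
Divide numerator and denominator by n: the limit is -1/(2·1) = -1/2.

-1/2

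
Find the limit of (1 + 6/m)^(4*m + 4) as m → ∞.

Let L be the limit and take ln: ln L = lim (4m + 4)·ln(1 + 6/m) = lim (4m + 4)·(6/m + O(1/m²)) = 24.
Hence L = e^(24).

e^(24)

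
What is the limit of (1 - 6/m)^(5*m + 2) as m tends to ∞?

Write it as [(1 - 6/m)^m]^(5) · (1 - 6/m)^(2). The bracketed term tends to e^(-6) and the second factor to 1, so the limit is e^(-30).

e^(-30)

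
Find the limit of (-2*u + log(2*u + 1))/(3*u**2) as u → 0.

-2/3

Direct substitution gives 0/0.
Apply L'Hôpital: lim (-2 + 2/(2*u + 1))/(6*u), still 0/0.
After 2 applications of L'Hôpital's rule the quotient is (-4/(2*u + 1)^2)/(6); substituting u = 0 gives -2/3.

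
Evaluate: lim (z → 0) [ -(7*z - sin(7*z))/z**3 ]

-343/6

Direct substitution gives 0/0.
Apply L'Hôpital: lim (7 - 7*cos(7*z))/(-3*z^2), still 0/0.
Apply L'Hôpital: lim (49*sin(7*z))/(-6*z), still 0/0.
After 3 applications of L'Hôpital's rule the quotient is (343*cos(7*z))/(-6); substituting z = 0 gives -343/6.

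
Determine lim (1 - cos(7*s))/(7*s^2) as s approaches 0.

Substitution gives 0/0.
Use (1 − cos u)/u² → 1/2 with u = 7s: the limit is 7²/(2·7) = 7/2.

7/2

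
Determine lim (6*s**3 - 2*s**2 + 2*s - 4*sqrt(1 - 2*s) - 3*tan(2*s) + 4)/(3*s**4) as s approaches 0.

5/6

Substitution gives 0/0 (the numerator vanishes to order 4).
Expand each term to order s^4: the coefficient of s^4 in -3·tan(2s) is 0 and in -4·√(1 - 2s) is 5/2.
Lower-order terms cancel with the polynomial part, so the numerator is (5/2)·s^4 + o(s^4), and the limit is (5/2)/(3) = 5/6.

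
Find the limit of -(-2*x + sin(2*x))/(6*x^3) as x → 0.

2/9

Direct substitution gives 0/0.
Apply L'Hôpital: lim (2*cos(2*x) - 2)/(-18*x^2), still 0/0.
Apply L'Hôpital: lim (-4*sin(2*x))/(-36*x), still 0/0.
After 3 applications of L'Hôpital's rule the quotient is (-8*cos(2*x))/(-36); substituting x = 0 gives 2/9.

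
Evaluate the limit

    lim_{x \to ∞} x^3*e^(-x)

Write as x^3/e^{1x}, an ∞/∞ form.
Exponential growth dominates any polynomial, so repeated L'Hôpital (or the standard result) gives 0.

0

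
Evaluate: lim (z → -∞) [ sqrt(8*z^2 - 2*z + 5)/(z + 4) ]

-2*√(2)

For large |z|, √(8*z^2 - 2*z + 5) ≈ √8·|z| and the denominator ≈ z.
Since z → −∞, |z| = −z, giving −√8/(1) = -2*√(2).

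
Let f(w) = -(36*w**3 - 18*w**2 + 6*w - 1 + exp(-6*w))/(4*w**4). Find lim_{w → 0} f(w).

Direct substitution gives 0/0.
Apply L'Hôpital: lim (108*w^2 - 36*w + 6 - 6*e^(-6*w))/(-16*w^3), still 0/0.
Apply L'Hôpital: lim (216*w - 36 + 36*e^(-6*w))/(-48*w^2), still 0/0.
Apply L'Hôpital: lim (216 - 216*e^(-6*w))/(-96*w), still 0/0.
After 4 applications of L'Hôpital's rule the quotient is (1296*e^(-6*w))/(-96); substituting w = 0 gives -27/2.

-27/2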